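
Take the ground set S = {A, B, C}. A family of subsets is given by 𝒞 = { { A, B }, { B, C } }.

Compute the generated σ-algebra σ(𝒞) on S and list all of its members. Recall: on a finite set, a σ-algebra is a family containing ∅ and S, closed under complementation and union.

σ(𝒞) (8 sets): { ∅, { A }, { B }, { C }, { A, B }, { A, C }, { B, C }, S }

Trace:
Begin from { ∅, { A, B }, { B, C }, S } (that is, 𝒞 plus ∅ and S).
Iteration 1 (2 new):
  { A }  = S∖{ B, C }
  { C }  = S∖{ A, B }
  |family| = 6
Iteration 2 (1 new):
  { A, C }  = { C } ∪ { A }
  |family| = 7
Iteration 3. New:
  { B }  = S∖{ A, C }
  |family| = 8
Iteration 4: already closed under ᶜ and ∪.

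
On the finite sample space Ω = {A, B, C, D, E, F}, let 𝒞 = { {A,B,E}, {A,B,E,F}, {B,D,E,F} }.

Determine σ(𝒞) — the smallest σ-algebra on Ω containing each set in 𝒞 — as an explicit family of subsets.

Seed the family with 𝒞 together with ∅ and Ω: { {}, {A,B,E}, {A,B,E,F}, {B,D,E,F}, Ω }.
Round 1 (4 new):
  {A,C}  = ᶜ of {B,D,E,F}
  {C,D}  = ᶜ of {A,B,E,F}
  {C,D,F}  = ᶜ of {A,B,E}
  {A,B,D,E,F}  = {A,B,E} ∪ {B,D,E,F}
  |family| = 9
Round 2. New:
  {C}  = ᶜ of {A,B,D,E,F}
  {A,C,D}  = {C,D} ∪ {A,C}
  {A,B,C,E}  = {A,B,E} ∪ {A,C}
  {A,C,D,F}  = {A,C} ∪ {C,D,F}
  {A,B,C,D,E}  = {C,D} ∪ {A,B,E}
  {A,B,C,E,F}  = {A,C} ∪ {A,B,E,F}
  {B,C,D,E,F}  = {C,D} ∪ {B,D,E,F}
  |family| = 16
Round 3 adds 6:
  {A}  = ᶜ of {B,C,D,E,F}
  {D}  = ᶜ of {A,B,C,E,F}
  {F}  = ᶜ of {A,B,C,D,E}
  {B,E}  = ᶜ of {A,C,D,F}
  {D,F}  = ᶜ of {A,B,C,E}
  {B,E,F}  = ᶜ of {A,C,D}
  |family| = 22
Round 4: +10 →
  {A,D}  = {A} ∪ {D}
  {A,F}  = {A} ∪ {F}
  {C,F}  = {F} ∪ {C}
  {A,C,F}  = {F} ∪ {A,C}
  {A,D,F}  = {A} ∪ {D,F}
  {B,C,E}  = {B,E} ∪ {C}
  {B,D,E}  = {B,E} ∪ {D}
  {A,B,D,E}  = {A,B,E} ∪ {D}
  {B,C,D,E}  = {B,E} ∪ {C,D}
  {B,C,E,F}  = {B,E,F} ∪ {C}
  |family| = 32
Round 5: closed — nothing new.

Hence σ(𝒞) has 32 members: { {}, {A}, {C}, {D}, {F}, {A,C}, {A,D}, {A,F}, {B,E}, {C,D}, {C,F}, {D,F}, {A,B,E}, {A,C,D}, {A,C,F}, {A,D,F}, {B,C,E}, {B,D,E}, {B,E,F}, {C,D,F}, {A,B,C,E}, {A,B,D,E}, {A,B,E,F}, {A,C,D,F}, {B,C,D,E}, {B,C,E,F}, {B,D,E,F}, {A,B,C,D,E}, {A,B,C,E,F}, {A,B,D,E,F}, {B,C,D,E,F}, Ω }.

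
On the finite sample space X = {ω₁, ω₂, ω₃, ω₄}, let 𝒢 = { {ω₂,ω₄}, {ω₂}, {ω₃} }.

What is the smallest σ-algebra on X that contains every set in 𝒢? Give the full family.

Answer: σ(𝒢) = { ∅, {ω₁}, {ω₂}, {ω₃}, {ω₄}, {ω₁,ω₂}, {ω₁,ω₃}, {ω₁,ω₄}, {ω₂,ω₃}, {ω₂,ω₄}, {ω₃,ω₄}, {ω₁,ω₂,ω₃}, {ω₁,ω₂,ω₄}, {ω₁,ω₃,ω₄}, {ω₂,ω₃,ω₄}, X }

Derivation:
Initial family (5 sets): { ∅, {ω₂}, {ω₃}, {ω₂,ω₄}, X }.
Pass 1 adds 5:
  {ω₁,ω₃}  = ᶜ of {ω₂,ω₄}
  {ω₂,ω₃}  = {ω₃} ∪ {ω₂}
  {ω₁,ω₂,ω₄}  = ᶜ of {ω₃}
  {ω₁,ω₃,ω₄}  = ᶜ of {ω₂}
  {ω₂,ω₃,ω₄}  = {ω₃} ∪ {ω₂,ω₄}
  |family| = 10
Pass 2. New:
  {ω₁}  = ᶜ of {ω₂,ω₃,ω₄}
  {ω₁,ω₄}  = ᶜ of {ω₂,ω₃}
  {ω₁,ω₂,ω₃}  = {ω₂} ∪ {ω₁,ω₃}
  |family| = 13
Pass 3 adds 2:
  {ω₄}  = ᶜ of {ω₁,ω₂,ω₃}
  {ω₁,ω₂}  = {ω₂} ∪ {ω₁}
  |family| = 15
Pass 4 (1 new):
  {ω₃,ω₄}  = ᶜ of {ω₁,ω₂}
  |family| = 16
After Pass 5 the family is unchanged; done.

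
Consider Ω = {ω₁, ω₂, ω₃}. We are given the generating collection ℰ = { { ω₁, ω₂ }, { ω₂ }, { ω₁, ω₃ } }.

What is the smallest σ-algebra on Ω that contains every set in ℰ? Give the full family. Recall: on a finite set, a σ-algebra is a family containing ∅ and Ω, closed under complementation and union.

Take S₀ = ℰ ∪ {∅, Ω} = { {}, { ω₂ }, { ω₁, ω₂ }, { ω₁, ω₃ }, Ω }.
Step 1. New:
  { ω₃ }  = Ω∖{ ω₁, ω₂ }
  |family| = 6
Step 2. New:
  { ω₂, ω₃ }  = { ω₃ } ∪ { ω₂ }
  |family| = 7
Step 3: 1 new —
  { ω₁ }  = Ω∖{ ω₂, ω₃ }
  |family| = 8
Step 4: already closed under ᶜ and ∪.

|σ(ℰ)| = 8.  σ(ℰ) = { {}, { ω₁ }, { ω₂ }, { ω₃ }, { ω₁, ω₂ }, { ω₁, ω₃ }, { ω₂, ω₃ }, Ω }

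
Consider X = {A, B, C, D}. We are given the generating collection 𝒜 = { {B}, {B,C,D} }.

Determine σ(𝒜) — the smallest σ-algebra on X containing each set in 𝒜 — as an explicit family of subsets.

σ(𝒜) (8 sets): { {}, {A}, {B}, {A,B}, {C,D}, {A,C,D}, {B,C,D}, X }

Check:
Seed the family with 𝒜 together with ∅ and X: { {}, {B}, {B,C,D}, X }.
Pass 1: +2 →
  {A}  = complement {B,C,D}
  {A,C,D}  = complement {B}
  — 6 sets.
Pass 2: +1 →
  {A,B}  = {B} ∪ {A}
  — 7 sets.
Pass 3: +1 →
  {C,D}  = complement {A,B}
  — 8 sets.
Pass 4: closed — nothing new.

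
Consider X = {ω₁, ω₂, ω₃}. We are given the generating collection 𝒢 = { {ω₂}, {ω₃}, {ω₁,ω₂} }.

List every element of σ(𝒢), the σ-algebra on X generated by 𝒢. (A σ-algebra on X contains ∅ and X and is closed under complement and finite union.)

Answer: σ(𝒢) = { {}, {ω₁}, {ω₂}, {ω₃}, {ω₁,ω₂}, {ω₁,ω₃}, {ω₂,ω₃}, X }

Derivation:
Initial family (5 sets): { {}, {ω₂}, {ω₃}, {ω₁,ω₂}, X }.
Iteration 1: +2 →
  {ω₁,ω₃}  = {ω₂}ᶜ
  {ω₂,ω₃}  = {ω₃} ∪ {ω₂}
  |family| = 7
Iteration 2: 1 new —
  {ω₁}  = {ω₂,ω₃}ᶜ
  |family| = 8
Iteration 3: already closed under ᶜ and ∪.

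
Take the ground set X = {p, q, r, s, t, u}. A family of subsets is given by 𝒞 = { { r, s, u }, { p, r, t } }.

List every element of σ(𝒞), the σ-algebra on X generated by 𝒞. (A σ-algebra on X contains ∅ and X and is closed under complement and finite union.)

Start: 𝒞 ∪ {∅, X} = { ∅, { p, r, t }, { r, s, u }, X }.
Pass 1 (3 new):
  { p, q, t }  = complement { r, s, u }
  { q, s, u }  = complement { p, r, t }
  { p, r, s, t, u }  = { p, r, t } ∪ { r, s, u }
  [7 total]
Pass 2 (4 new):
  { q }  = complement { p, r, s, t, u }
  { p, q, r, t }  = { p, q, t } ∪ { p, r, t }
  { q, r, s, u }  = { q, s, u } ∪ { r, s, u }
  { p, q, s, t, u }  = { q, s, u } ∪ { p, q, t }
  [11 total]
Pass 3 adds 3:
  { r }  = complement { p, q, s, t, u }
  { p, t }  = complement { q, r, s, u }
  { s, u }  = complement { p, q, r, t }
  [14 total]
Pass 4: 2 new —
  { q, r }  = { r } ∪ { q }
  { p, s, t, u }  = { p, t } ∪ { s, u }
  [16 total]
Pass 5 adds nothing — fixpoint reached.

σ(𝒞) = { ∅, { q }, { r }, { p, t }, { q, r }, { s, u }, { p, q, t }, { p, r, t }, { q, s, u }, { r, s, u }, { p, q, r, t }, { p, s, t, u }, { q, r, s, u }, { p, q, s, t, u }, { p, r, s, t, u }, X }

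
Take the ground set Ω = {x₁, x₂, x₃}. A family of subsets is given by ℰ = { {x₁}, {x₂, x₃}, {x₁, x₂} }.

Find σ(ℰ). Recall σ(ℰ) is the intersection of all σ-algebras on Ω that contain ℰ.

Initial family (5 sets): { {}, {x₁}, {x₁, x₂}, {x₂, x₃}, Ω }.
Step 1 (1 new):
  {x₃}  = {x₁, x₂}ᶜ
  — 6 sets.
Step 2: 1 new —
  {x₁, x₃}  = {x₃} ∪ {x₁}
  — 7 sets.
Step 3: +1 →
  {x₂}  = {x₁, x₃}ᶜ
  — 8 sets.
Step 4 adds nothing — fixpoint reached.

σ(ℰ) = { {}, {x₁}, {x₂}, {x₃}, {x₁, x₂}, {x₁, x₃}, {x₂, x₃}, Ω }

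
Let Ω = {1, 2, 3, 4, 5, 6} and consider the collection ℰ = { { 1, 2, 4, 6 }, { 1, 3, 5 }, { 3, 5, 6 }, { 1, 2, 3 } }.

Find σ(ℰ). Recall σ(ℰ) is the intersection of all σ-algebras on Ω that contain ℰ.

|σ(ℰ)| = 64.  σ(ℰ) = { {}, { 1 }, { 2 }, { 3 }, { 4 }, { 5 }, { 6 }, { 1, 2 }, { 1, 3 }, { 1, 4 }, { 1, 5 }, { 1, 6 }, { 2, 3 }, { 2, 4 }, { 2, 5 }, { 2, 6 }, { 3, 4 }, { 3, 5 }, { 3, 6 }, { 4, 5 }, { 4, 6 }, { 5, 6 }, { 1, 2, 3 }, { 1, 2, 4 }, { 1, 2, 5 }, { 1, 2, 6 }, { 1, 3, 4 }, { 1, 3, 5 }, { 1, 3, 6 }, { 1, 4, 5 }, { 1, 4, 6 }, { 1, 5, 6 }, { 2, 3, 4 }, { 2, 3, 5 }, { 2, 3, 6 }, { 2, 4, 5 }, { 2, 4, 6 }, { 2, 5, 6 }, { 3, 4, 5 }, { 3, 4, 6 }, { 3, 5, 6 }, { 4, 5, 6 }, { 1, 2, 3, 4 }, { 1, 2, 3, 5 }, { 1, 2, 3, 6 }, { 1, 2, 4, 5 }, { 1, 2, 4, 6 }, { 1, 2, 5, 6 }, { 1, 3, 4, 5 }, { 1, 3, 4, 6 }, { 1, 3, 5, 6 }, { 1, 4, 5, 6 }, { 2, 3, 4, 5 }, { 2, 3, 4, 6 }, { 2, 3, 5, 6 }, { 2, 4, 5, 6 }, { 3, 4, 5, 6 }, { 1, 2, 3, 4, 5 }, { 1, 2, 3, 4, 6 }, { 1, 2, 3, 5, 6 }, { 1, 2, 4, 5, 6 }, { 1, 3, 4, 5, 6 }, { 2, 3, 4, 5, 6 }, Ω }

Trace:
Initial family (6 sets): { {}, { 1, 2, 3 }, { 1, 3, 5 }, { 3, 5, 6 }, { 1, 2, 4, 6 }, Ω }.
Iteration 1. New:
  { 3, 5 }  = Ω∖{ 1, 2, 4, 6 }
  { 1, 2, 4 }  = Ω∖{ 3, 5, 6 }
  { 2, 4, 6 }  = Ω∖{ 1, 3, 5 }
  { 4, 5, 6 }  = Ω∖{ 1, 2, 3 }
  { 1, 2, 3, 5 }  = { 1, 2, 3 } ∪ { 1, 3, 5 }
  { 1, 3, 5, 6 }  = { 3, 5, 6 } ∪ { 1, 3, 5 }
  { 1, 2, 3, 4, 6 }  = { 1, 2, 4, 6 } ∪ { 1, 2, 3 }
  { 1, 2, 3, 5, 6 }  = { 1, 2, 3 } ∪ { 3, 5, 6 }
  — 14 sets.
Iteration 2 (11 new):
  { 4 }  = Ω∖{ 1, 2, 3, 5, 6 }
  { 5 }  = Ω∖{ 1, 2, 3, 4, 6 }
  { 2, 4 }  = Ω∖{ 1, 3, 5, 6 }
  { 4, 6 }  = Ω∖{ 1, 2, 3, 5 }
  { 1, 2, 3, 4 }  = { 1, 2, 3 } ∪ { 1, 2, 4 }
  { 2, 4, 5, 6 }  = { 2, 4, 6 } ∪ { 4, 5, 6 }
  { 3, 4, 5, 6 }  = { 3, 5, 6 } ∪ { 4, 5, 6 }
  { 1, 2, 3, 4, 5 }  = { 1, 3, 5 } ∪ { 1, 2, 4 }
  { 1, 2, 4, 5, 6 }  = { 1, 2, 4, 6 } ∪ { 4, 5, 6 }
  { 1, 3, 4, 5, 6 }  = { 1, 3, 5, 6 } ∪ { 4, 5, 6 }
  { 2, 3, 4, 5, 6 }  = { 2, 4, 6 } ∪ { 3, 5, 6 }
  — 25 sets.
Iteration 3 (13 new):
  { 1 }  = Ω∖{ 2, 3, 4, 5, 6 }
  { 2 }  = Ω∖{ 1, 3, 4, 5, 6 }
  { 3 }  = Ω∖{ 1, 2, 4, 5, 6 }
  { 6 }  = Ω∖{ 1, 2, 3, 4, 5 }
  { 1, 2 }  = Ω∖{ 3, 4, 5, 6 }
  { 1, 3 }  = Ω∖{ 2, 4, 5, 6 }
  { 4, 5 }  = { 5 } ∪ { 4 }
  { 5, 6 }  = Ω∖{ 1, 2, 3, 4 }
  { 2, 4, 5 }  = { 2, 4 } ∪ { 5 }
  { 3, 4, 5 }  = { 3, 5 } ∪ { 4 }
  { 1, 2, 4, 5 }  = { 1, 2, 4 } ∪ { 5 }
  { 1, 3, 4, 5 }  = { 1, 3, 5 } ∪ { 4 }
  { 2, 3, 4, 5 }  = { 3, 5 } ∪ { 2, 4 }
  — 38 sets.
Iteration 4 adds 25:
  { 1, 4 }  = { 4 } ∪ { 1 }
  { 1, 5 }  = { 1 } ∪ { 5 }
  { 1, 6 }  = Ω∖{ 2, 3, 4, 5 }
  { 2, 3 }  = { 2 } ∪ { 3 }
  { 2, 5 }  = { 2 } ∪ { 5 }
  { 2, 6 }  = Ω∖{ 1, 3, 4, 5 }
  { 3, 4 }  = { 3 } ∪ { 4 }
  { 3, 6 }  = Ω∖{ 1, 2, 4, 5 }
  { 1, 2, 5 }  = { 1, 2 } ∪ { 5 }
  { 1, 2, 6 }  = Ω∖{ 3, 4, 5 }
  { 1, 3, 4 }  = { 1, 3 } ∪ { 4 }
  { 1, 3, 6 }  = Ω∖{ 2, 4, 5 }
  { 1, 4, 5 }  = { 4, 5 } ∪ { 1 }
  { 1, 4, 6 }  = { 1 } ∪ { 4, 6 }
  { 1, 5, 6 }  = { 1 } ∪ { 5, 6 }
  { 2, 3, 4 }  = { 3 } ∪ { 2, 4 }
  { 2, 3, 5 }  = { 2 } ∪ { 3, 5 }
  { 2, 5, 6 }  = { 2 } ∪ { 5, 6 }
  { 3, 4, 6 }  = { 3 } ∪ { 4, 6 }
  { 1, 2, 3, 6 }  = Ω∖{ 4, 5 }
  { 1, 2, 5, 6 }  = { 1, 2 } ∪ { 5, 6 }
  { 1, 3, 4, 6 }  = { 1, 3 } ∪ { 4, 6 }
  { 1, 4, 5, 6 }  = { 4, 5, 6 } ∪ { 1 }
  { 2, 3, 4, 6 }  = { 2, 4, 6 } ∪ { 3 }
  { 2, 3, 5, 6 }  = { 2 } ∪ { 3, 5, 6 }
  — 63 sets.
Iteration 5 (1 new):
  { 2, 3, 6 }  = Ω∖{ 1, 4, 5 }
  — 64 sets.
Iteration 6: closed — nothing new.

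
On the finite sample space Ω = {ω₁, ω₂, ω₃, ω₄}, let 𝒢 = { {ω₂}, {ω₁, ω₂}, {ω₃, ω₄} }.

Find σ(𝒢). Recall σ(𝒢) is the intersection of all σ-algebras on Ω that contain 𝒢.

Answer: σ(𝒢) = { ∅, {ω₁}, {ω₂}, {ω₁, ω₂}, {ω₃, ω₄}, {ω₁, ω₃, ω₄}, {ω₂, ω₃, ω₄}, Ω }

Derivation:
Start: 𝒢 ∪ {∅, Ω} = { ∅, {ω₂}, {ω₁, ω₂}, {ω₃, ω₄}, Ω }.
Step 1: 2 new —
  {ω₁, ω₃, ω₄}  = {ω₂}ᶜ
  {ω₂, ω₃, ω₄}  = {ω₃, ω₄} ∪ {ω₂}
Step 2: +1 →
  {ω₁}  = {ω₂, ω₃, ω₄}ᶜ
After Step 3 the family is unchanged; done.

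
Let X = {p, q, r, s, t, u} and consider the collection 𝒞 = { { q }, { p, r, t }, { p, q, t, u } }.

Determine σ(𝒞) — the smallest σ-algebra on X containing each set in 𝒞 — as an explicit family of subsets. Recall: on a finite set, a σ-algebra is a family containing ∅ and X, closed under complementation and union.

|σ(𝒞)| = 32.  σ(𝒞) = { ∅, { q }, { r }, { s }, { u }, { p, t }, { q, r }, { q, s }, { q, u }, { r, s }, { r, u }, { s, u }, { p, q, t }, { p, r, t }, { p, s, t }, { p, t, u }, { q, r, s }, { q, r, u }, { q, s, u }, { r, s, u }, { p, q, r, t }, { p, q, s, t }, { p, q, t, u }, { p, r, s, t }, { p, r, t, u }, { p, s, t, u }, { q, r, s, u }, { p, q, r, s, t }, { p, q, r, t, u }, { p, q, s, t, u }, { p, r, s, t, u }, X }

Derivation:
Begin from { ∅, { q }, { p, r, t }, { p, q, t, u }, X } (that is, 𝒞 plus ∅ and X).
Step 1: +5 →
  { r, s }  = ᶜ of { p, q, t, u }
  { q, s, u }  = ᶜ of { p, r, t }
  { p, q, r, t }  = { p, r, t } ∪ { q }
  { p, q, r, t, u }  = { p, r, t } ∪ { p, q, t, u }
  { p, r, s, t, u }  = ᶜ of { q }
  — 10 sets.
Step 2 (7 new):
  { s }  = ᶜ of { p, q, r, t, u }
  { s, u }  = ᶜ of { p, q, r, t }
  { q, r, s }  = { r, s } ∪ { q }
  { p, r, s, t }  = { r, s } ∪ { p, r, t }
  { q, r, s, u }  = { q, s, u } ∪ { r, s }
  { p, q, r, s, t }  = { r, s } ∪ { p, q, r, t }
  { p, q, s, t, u }  = { q, s, u } ∪ { p, q, t, u }
  — 17 sets.
Step 3 (7 new):
  { r }  = ᶜ of { p, q, s, t, u }
  { u }  = ᶜ of { p, q, r, s, t }
  { p, t }  = ᶜ of { q, r, s, u }
  { q, s }  = { s } ∪ { q }
  { q, u }  = ᶜ of { p, r, s, t }
  { p, t, u }  = ᶜ of { q, r, s }
  { r, s, u }  = { r, s } ∪ { s, u }
  — 24 sets.
Step 4: 8 new —
  { q, r }  = { q } ∪ { r }
  { r, u }  = { u } ∪ { r }
  { p, q, t }  = ᶜ of { r, s, u }
  { p, s, t }  = { p, t } ∪ { s }
  { q, r, u }  = { q, u } ∪ { r }
  { p, q, s, t }  = { p, t } ∪ { q, s }
  { p, r, t, u }  = ᶜ of { q, s }
  { p, s, t, u }  = { p, t, u } ∪ { s }
  — 32 sets.
Step 5: no new sets; the family is a σ-algebra.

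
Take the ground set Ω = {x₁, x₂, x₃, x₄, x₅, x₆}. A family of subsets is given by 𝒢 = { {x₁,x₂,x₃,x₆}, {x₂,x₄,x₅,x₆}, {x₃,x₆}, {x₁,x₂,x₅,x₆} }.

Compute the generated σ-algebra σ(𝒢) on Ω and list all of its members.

Answer: σ(𝒢) = { {}, {x₁}, {x₂}, {x₃}, {x₄}, {x₅}, {x₆}, {x₁,x₂}, {x₁,x₃}, {x₁,x₄}, {x₁,x₅}, {x₁,x₆}, {x₂,x₃}, {x₂,x₄}, {x₂,x₅}, {x₂,x₆}, {x₃,x₄}, {x₃,x₅}, {x₃,x₆}, {x₄,x₅}, {x₄,x₆}, {x₅,x₆}, {x₁,x₂,x₃}, {x₁,x₂,x₄}, {x₁,x₂,x₅}, {x₁,x₂,x₆}, {x₁,x₃,x₄}, {x₁,x₃,x₅}, {x₁,x₃,x₆}, {x₁,x₄,x₅}, {x₁,x₄,x₆}, {x₁,x₅,x₆}, {x₂,x₃,x₄}, {x₂,x₃,x₅}, {x₂,x₃,x₆}, {x₂,x₄,x₅}, {x₂,x₄,x₆}, {x₂,x₅,x₆}, {x₃,x₄,x₅}, {x₃,x₄,x₆}, {x₃,x₅,x₆}, {x₄,x₅,x₆}, {x₁,x₂,x₃,x₄}, {x₁,x₂,x₃,x₅}, {x₁,x₂,x₃,x₆}, {x₁,x₂,x₄,x₅}, {x₁,x₂,x₄,x₆}, {x₁,x₂,x₅,x₆}, {x₁,x₃,x₄,x₅}, {x₁,x₃,x₄,x₆}, {x₁,x₃,x₅,x₆}, {x₁,x₄,x₅,x₆}, {x₂,x₃,x₄,x₅}, {x₂,x₃,x₄,x₆}, {x₂,x₃,x₅,x₆}, {x₂,x₄,x₅,x₆}, {x₃,x₄,x₅,x₆}, {x₁,x₂,x₃,x₄,x₅}, {x₁,x₂,x₃,x₄,x₆}, {x₁,x₂,x₃,x₅,x₆}, {x₁,x₂,x₄,x₅,x₆}, {x₁,x₃,x₄,x₅,x₆}, {x₂,x₃,x₄,x₅,x₆}, Ω }

Trace:
Initial family (6 sets): { {}, {x₃,x₆}, {x₁,x₂,x₃,x₆}, {x₁,x₂,x₅,x₆}, {x₂,x₄,x₅,x₆}, Ω }.
Iteration 1 (7 new):
  {x₁,x₃}  = {x₂,x₄,x₅,x₆}ᶜ
  {x₃,x₄}  = {x₁,x₂,x₅,x₆}ᶜ
  {x₄,x₅}  = {x₁,x₂,x₃,x₆}ᶜ
  {x₁,x₂,x₄,x₅}  = {x₃,x₆}ᶜ
  {x₁,x₂,x₃,x₅,x₆}  = {x₃,x₆} ∪ {x₁,x₂,x₅,x₆}
  {x₁,x₂,x₄,x₅,x₆}  = {x₂,x₄,x₅,x₆} ∪ {x₁,x₂,x₅,x₆}
  {x₂,x₃,x₄,x₅,x₆}  = {x₂,x₄,x₅,x₆} ∪ {x₃,x₆}
  [13 total]
Iteration 2 (11 new):
  {x₁}  = {x₂,x₃,x₄,x₅,x₆}ᶜ
  {x₃}  = {x₁,x₂,x₄,x₅,x₆}ᶜ
  {x₄}  = {x₁,x₂,x₃,x₅,x₆}ᶜ
  {x₁,x₃,x₄}  = {x₃,x₄} ∪ {x₁,x₃}
  {x₁,x₃,x₆}  = {x₁,x₃} ∪ {x₃,x₆}
  {x₃,x₄,x₅}  = {x₃,x₄} ∪ {x₄,x₅}
  {x₃,x₄,x₆}  = {x₃,x₄} ∪ {x₃,x₆}
  {x₁,x₃,x₄,x₅}  = {x₄,x₅} ∪ {x₁,x₃}
  {x₃,x₄,x₅,x₆}  = {x₄,x₅} ∪ {x₃,x₆}
  {x₁,x₂,x₃,x₄,x₅}  = {x₃,x₄} ∪ {x₁,x₂,x₄,x₅}
  {x₁,x₂,x₃,x₄,x₆}  = {x₃,x₄} ∪ {x₁,x₂,x₃,x₆}
  [24 total]
Iteration 3: +12 →
  {x₅}  = {x₁,x₂,x₃,x₄,x₆}ᶜ
  {x₆}  = {x₁,x₂,x₃,x₄,x₅}ᶜ
  {x₁,x₂}  = {x₃,x₄,x₅,x₆}ᶜ
  {x₁,x₄}  = {x₄} ∪ {x₁}
  {x₂,x₆}  = {x₁,x₃,x₄,x₅}ᶜ
  {x₁,x₂,x₅}  = {x₃,x₄,x₆}ᶜ
  {x₁,x₂,x₆}  = {x₃,x₄,x₅}ᶜ
  {x₁,x₄,x₅}  = {x₄,x₅} ∪ {x₁}
  {x₂,x₄,x₅}  = {x₁,x₃,x₆}ᶜ
  {x₂,x₅,x₆}  = {x₁,x₃,x₄}ᶜ
  {x₁,x₃,x₄,x₆}  = {x₃,x₄} ∪ {x₁,x₃,x₆}
  {x₁,x₃,x₄,x₅,x₆}  = {x₃,x₄,x₅} ∪ {x₁,x₃,x₆}
  [36 total]
Iteration 4: +23 →
  {x₂}  = {x₁,x₃,x₄,x₅,x₆}ᶜ
  {x₁,x₅}  = {x₁} ∪ {x₅}
  {x₁,x₆}  = {x₁} ∪ {x₆}
  {x₂,x₅}  = {x₁,x₃,x₄,x₆}ᶜ
  {x₃,x₅}  = {x₅} ∪ {x₃}
  {x₄,x₆}  = {x₆} ∪ {x₄}
  {x₅,x₆}  = {x₆} ∪ {x₅}
  {x₁,x₂,x₃}  = {x₁,x₂} ∪ {x₃}
  {x₁,x₂,x₄}  = {x₁,x₂} ∪ {x₁,x₄}
  {x₁,x₃,x₅}  = {x₅} ∪ {x₁,x₃}
  {x₁,x₄,x₆}  = {x₆} ∪ {x₁,x₄}
  {x₂,x₃,x₆}  = {x₁,x₄,x₅}ᶜ
  {x₂,x₄,x₆}  = {x₂,x₆} ∪ {x₄}
  {x₃,x₅,x₆}  = {x₅} ∪ {x₃,x₆}
  {x₄,x₅,x₆}  = {x₆} ∪ {x₄,x₅}
  {x₁,x₂,x₃,x₄}  = {x₃,x₄} ∪ {x₁,x₂}
  {x₁,x₂,x₃,x₅}  = {x₃} ∪ {x₁,x₂,x₅}
  {x₁,x₂,x₄,x₆}  = {x₂,x₆} ∪ {x₁,x₄}
  {x₁,x₃,x₅,x₆}  = {x₁,x₃,x₆} ∪ {x₅}
  {x₁,x₄,x₅,x₆}  = {x₁,x₄,x₅} ∪ {x₆}
  {x₂,x₃,x₄,x₅}  = {x₃,x₄,x₅} ∪ {x₂,x₄,x₅}
  {x₂,x₃,x₄,x₆}  = {x₃,x₄} ∪ {x₂,x₆}
  {x₂,x₃,x₅,x₆}  = {x₁,x₄}ᶜ
  [59 total]
Iteration 5. New:
  {x₂,x₃}  = {x₁,x₄,x₅,x₆}ᶜ
  {x₂,x₄}  = {x₁,x₃,x₅,x₆}ᶜ
  {x₁,x₅,x₆}  = {x₅,x₆} ∪ {x₁,x₆}
  {x₂,x₃,x₄}  = {x₃,x₄} ∪ {x₂}
  {x₂,x₃,x₅}  = {x₁,x₄,x₆}ᶜ
  [64 total]
Iteration 6: already closed under ᶜ and ∪.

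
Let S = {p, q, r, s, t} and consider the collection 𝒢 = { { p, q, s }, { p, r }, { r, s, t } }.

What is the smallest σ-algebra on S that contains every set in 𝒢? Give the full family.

Initial family (5 sets): { ∅, { p, r }, { p, q, s }, { r, s, t }, S }.
Pass 1. New:
  { p, q }  = { r, s, t }ᶜ
  { r, t }  = { p, q, s }ᶜ
  { q, s, t }  = { p, r }ᶜ
  { p, q, r, s }  = { p, r } ∪ { p, q, s }
  { p, r, s, t }  = { r, s, t } ∪ { p, r }
  |family| = 10
Pass 2 adds 7:
  { q }  = { p, r, s, t }ᶜ
  { t }  = { p, q, r, s }ᶜ
  { p, q, r }  = { p, q } ∪ { p, r }
  { p, r, t }  = { p, r } ∪ { r, t }
  { p, q, r, t }  = { p, q } ∪ { r, t }
  { p, q, s, t }  = { p, q } ∪ { q, s, t }
  { q, r, s, t }  = { r, s, t } ∪ { q, s, t }
  |family| = 17
Pass 3: 8 new —
  { p }  = { q, r, s, t }ᶜ
  { r }  = { p, q, s, t }ᶜ
  { s }  = { p, q, r, t }ᶜ
  { q, s }  = { p, r, t }ᶜ
  { q, t }  = { q } ∪ { t }
  { s, t }  = { p, q, r }ᶜ
  { p, q, t }  = { p, q } ∪ { t }
  { q, r, t }  = { r, t } ∪ { q }
  |family| = 25
Pass 4: 7 new —
  { p, s }  = { q, r, t }ᶜ
  { p, t }  = { t } ∪ { p }
  { q, r }  = { q } ∪ { r }
  { r, s }  = { p, q, t }ᶜ
  { p, r, s }  = { q, t }ᶜ
  { p, s, t }  = { s, t } ∪ { p }
  { q, r, s }  = { r } ∪ { q, s }
  |family| = 32
Pass 5: closed — nothing new.

Therefore σ(𝒢) = { ∅, { p }, { q }, { r }, { s }, { t }, { p, q }, { p, r }, { p, s }, { p, t }, { q, r }, { q, s }, { q, t }, { r, s }, { r, t }, { s, t }, { p, q, r }, { p, q, s }, { p, q, t }, { p, r, s }, { p, r, t }, { p, s, t }, { q, r, s }, { q, r, t }, { q, s, t }, { r, s, t }, { p, q, r, s }, { p, q, r, t }, { p, q, s, t }, { p, r, s, t }, { q, r, s, t }, S } (|σ(𝒢)| = 32).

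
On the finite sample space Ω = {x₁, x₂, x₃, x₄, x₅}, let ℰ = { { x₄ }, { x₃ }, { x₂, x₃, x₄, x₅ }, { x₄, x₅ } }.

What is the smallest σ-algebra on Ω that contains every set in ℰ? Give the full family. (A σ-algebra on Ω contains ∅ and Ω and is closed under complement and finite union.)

Take S₀ = ℰ ∪ {∅, Ω} = { ∅, { x₃ }, { x₄ }, { x₄, x₅ }, { x₂, x₃, x₄, x₅ }, Ω }.
Step 1. New:
  { x₁ }  = Ω∖{ x₂, x₃, x₄, x₅ }
  { x₃, x₄ }  = { x₃ } ∪ { x₄ }
  { x₁, x₂, x₃ }  = Ω∖{ x₄, x₅ }
  { x₃, x₄, x₅ }  = { x₄, x₅ } ∪ { x₃ }
  { x₁, x₂, x₃, x₅ }  = Ω∖{ x₄ }
  { x₁, x₂, x₄, x₅ }  = Ω∖{ x₃ }
  |family| = 12
Step 2 (8 new):
  { x₁, x₂ }  = Ω∖{ x₃, x₄, x₅ }
  { x₁, x₃ }  = { x₃ } ∪ { x₁ }
  { x₁, x₄ }  = { x₄ } ∪ { x₁ }
  { x₁, x₂, x₅ }  = Ω∖{ x₃, x₄ }
  { x₁, x₃, x₄ }  = { x₃, x₄ } ∪ { x₁ }
  { x₁, x₄, x₅ }  = { x₄, x₅ } ∪ { x₁ }
  { x₁, x₂, x₃, x₄ }  = { x₃, x₄ } ∪ { x₁, x₂, x₃ }
  { x₁, x₃, x₄, x₅ }  = { x₃, x₄, x₅ } ∪ { x₁ }
  |family| = 20
Step 3. New:
  { x₂ }  = Ω∖{ x₁, x₃, x₄, x₅ }
  { x₅ }  = Ω∖{ x₁, x₂, x₃, x₄ }
  { x₂, x₃ }  = Ω∖{ x₁, x₄, x₅ }
  { x₂, x₅ }  = Ω∖{ x₁, x₃, x₄ }
  { x₁, x₂, x₄ }  = { x₁, x₄ } ∪ { x₁, x₂ }
  { x₂, x₃, x₅ }  = Ω∖{ x₁, x₄ }
  { x₂, x₄, x₅ }  = Ω∖{ x₁, x₃ }
  |family| = 27
Step 4 (5 new):
  { x₁, x₅ }  = { x₅ } ∪ { x₁ }
  { x₂, x₄ }  = { x₂ } ∪ { x₄ }
  { x₃, x₅ }  = Ω∖{ x₁, x₂, x₄ }
  { x₁, x₃, x₅ }  = { x₅ } ∪ { x₁, x₃ }
  { x₂, x₃, x₄ }  = { x₃, x₄ } ∪ { x₂ }
  |family| = 32
Step 5: stable.

σ(ℰ) = { ∅, { x₁ }, { x₂ }, { x₃ }, { x₄ }, { x₅ }, { x₁, x₂ }, { x₁, x₃ }, { x₁, x₄ }, { x₁, x₅ }, { x₂, x₃ }, { x₂, x₄ }, { x₂, x₅ }, { x₃, x₄ }, { x₃, x₅ }, { x₄, x₅ }, { x₁, x₂, x₃ }, { x₁, x₂, x₄ }, { x₁, x₂, x₅ }, { x₁, x₃, x₄ }, { x₁, x₃, x₅ }, { x₁, x₄, x₅ }, { x₂, x₃, x₄ }, { x₂, x₃, x₅ }, { x₂, x₄, x₅ }, { x₃, x₄, x₅ }, { x₁, x₂, x₃, x₄ }, { x₁, x₂, x₃, x₅ }, { x₁, x₂, x₄, x₅ }, { x₁, x₃, x₄, x₅ }, { x₂, x₃, x₄, x₅ }, Ω }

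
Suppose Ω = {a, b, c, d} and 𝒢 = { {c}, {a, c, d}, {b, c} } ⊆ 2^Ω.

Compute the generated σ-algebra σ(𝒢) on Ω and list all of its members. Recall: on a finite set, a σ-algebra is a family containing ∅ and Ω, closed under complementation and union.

|σ(𝒢)| = 8.  σ(𝒢) = { {}, {b}, {c}, {a, d}, {b, c}, {a, b, d}, {a, c, d}, Ω }

Trace:
Seed the family with 𝒢 together with ∅ and Ω: { {}, {c}, {b, c}, {a, c, d}, Ω }.
Step 1: 3 new —
  {b}  = ᶜ of {a, c, d}
  {a, d}  = ᶜ of {b, c}
  {a, b, d}  = ᶜ of {c}
Step 2: no new sets; the family is a σ-algebra.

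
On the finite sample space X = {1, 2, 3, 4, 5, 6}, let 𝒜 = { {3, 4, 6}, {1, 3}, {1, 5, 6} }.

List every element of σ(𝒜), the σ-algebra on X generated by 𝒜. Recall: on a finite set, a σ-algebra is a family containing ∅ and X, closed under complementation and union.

Seed the family with 𝒜 together with ∅ and X: { {}, {1, 3}, {1, 5, 6}, {3, 4, 6}, X }.
Pass 1 adds 6:
  {1, 2, 5}  = X∖{3, 4, 6}
  {2, 3, 4}  = X∖{1, 5, 6}
  {1, 3, 4, 6}  = {1, 3} ∪ {3, 4, 6}
  {1, 3, 5, 6}  = {1, 5, 6} ∪ {1, 3}
  {2, 4, 5, 6}  = X∖{1, 3}
  {1, 3, 4, 5, 6}  = {1, 5, 6} ∪ {3, 4, 6}
  — 11 sets.
Pass 2: 12 new —
  {2}  = X∖{1, 3, 4, 5, 6}
  {2, 4}  = X∖{1, 3, 5, 6}
  {2, 5}  = X∖{1, 3, 4, 6}
  {1, 2, 3, 4}  = {2, 3, 4} ∪ {1, 3}
  {1, 2, 3, 5}  = {1, 2, 5} ∪ {1, 3}
  {1, 2, 5, 6}  = {1, 2, 5} ∪ {1, 5, 6}
  {2, 3, 4, 6}  = {2, 3, 4} ∪ {3, 4, 6}
  {1, 2, 3, 4, 5}  = {2, 3, 4} ∪ {1, 2, 5}
  {1, 2, 3, 4, 6}  = {2, 3, 4} ∪ {1, 3, 4, 6}
  {1, 2, 3, 5, 6}  = {1, 3, 5, 6} ∪ {1, 2, 5}
  {1, 2, 4, 5, 6}  = {1, 2, 5} ∪ {2, 4, 5, 6}
  {2, 3, 4, 5, 6}  = {2, 3, 4} ∪ {2, 4, 5, 6}
  — 23 sets.
Pass 3: 13 new —
  {1}  = X∖{2, 3, 4, 5, 6}
  {3}  = X∖{1, 2, 4, 5, 6}
  {4}  = X∖{1, 2, 3, 5, 6}
  {5}  = X∖{1, 2, 3, 4, 6}
  {6}  = X∖{1, 2, 3, 4, 5}
  {1, 5}  = X∖{2, 3, 4, 6}
  {3, 4}  = X∖{1, 2, 5, 6}
  {4, 6}  = X∖{1, 2, 3, 5}
  {5, 6}  = X∖{1, 2, 3, 4}
  {1, 2, 3}  = {2} ∪ {1, 3}
  {2, 4, 5}  = {2, 5} ∪ {2, 4}
  {1, 2, 4, 5}  = {2, 4} ∪ {1, 2, 5}
  {2, 3, 4, 5}  = {2, 5} ∪ {2, 3, 4}
  — 36 sets.
Pass 4: +24 →
  {1, 2}  = {1} ∪ {2}
  {1, 4}  = {1} ∪ {4}
  {1, 6}  = X∖{2, 3, 4, 5}
  {2, 3}  = {2} ∪ {3}
  {2, 6}  = {2} ∪ {6}
  {3, 5}  = {5} ∪ {3}
  {3, 6}  = X∖{1, 2, 4, 5}
  {4, 5}  = {5} ∪ {4}
  {1, 2, 4}  = {1} ∪ {2, 4}
  {1, 3, 4}  = {3, 4} ∪ {1}
  {1, 3, 5}  = {5} ∪ {1, 3}
  {1, 3, 6}  = X∖{2, 4, 5}
  {1, 4, 5}  = {1, 5} ∪ {4}
  {1, 4, 6}  = {1} ∪ {4, 6}
  {2, 3, 5}  = {2, 5} ∪ {3}
  {2, 4, 6}  = {2} ∪ {4, 6}
  {2, 5, 6}  = {2, 5} ∪ {5, 6}
  {3, 4, 5}  = {3, 4} ∪ {5}
  {3, 5, 6}  = {5, 6} ∪ {3}
  {4, 5, 6}  = X∖{1, 2, 3}
  {1, 2, 3, 6}  = {1, 2, 3} ∪ {6}
  {1, 3, 4, 5}  = {3, 4} ∪ {1, 5}
  {1, 4, 5, 6}  = {1, 5, 6} ∪ {4}
  {3, 4, 5, 6}  = {3, 4} ∪ {5, 6}
  — 60 sets.
Pass 5 adds 4:
  {1, 2, 6}  = X∖{3, 4, 5}
  {2, 3, 6}  = X∖{1, 4, 5}
  {1, 2, 4, 6}  = X∖{3, 5}
  {2, 3, 5, 6}  = X∖{1, 4}
  — 64 sets.
After Pass 6 the family is unchanged; done.

Therefore σ(𝒜) = { {}, {1}, {2}, {3}, {4}, {5}, {6}, {1, 2}, {1, 3}, {1, 4}, {1, 5}, {1, 6}, {2, 3}, {2, 4}, {2, 5}, {2, 6}, {3, 4}, {3, 5}, {3, 6}, {4, 5}, {4, 6}, {5, 6}, {1, 2, 3}, {1, 2, 4}, {1, 2, 5}, {1, 2, 6}, {1, 3, 4}, {1, 3, 5}, {1, 3, 6}, {1, 4, 5}, {1, 4, 6}, {1, 5, 6}, {2, 3, 4}, {2, 3, 5}, {2, 3, 6}, {2, 4, 5}, {2, 4, 6}, {2, 5, 6}, {3, 4, 5}, {3, 4, 6}, {3, 5, 6}, {4, 5, 6}, {1, 2, 3, 4}, {1, 2, 3, 5}, {1, 2, 3, 6}, {1, 2, 4, 5}, {1, 2, 4, 6}, {1, 2, 5, 6}, {1, 3, 4, 5}, {1, 3, 4, 6}, {1, 3, 5, 6}, {1, 4, 5, 6}, {2, 3, 4, 5}, {2, 3, 4, 6}, {2, 3, 5, 6}, {2, 4, 5, 6}, {3, 4, 5, 6}, {1, 2, 3, 4, 5}, {1, 2, 3, 4, 6}, {1, 2, 3, 5, 6}, {1, 2, 4, 5, 6}, {1, 3, 4, 5, 6}, {2, 3, 4, 5, 6}, X } (|σ(𝒜)| = 64).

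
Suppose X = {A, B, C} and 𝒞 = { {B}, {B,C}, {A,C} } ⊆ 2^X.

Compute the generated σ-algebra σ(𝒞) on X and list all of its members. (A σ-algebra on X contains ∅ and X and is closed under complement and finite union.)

Answer: σ(𝒞) = { ∅, {A}, {B}, {C}, {A,B}, {A,C}, {B,C}, X }

Working:
Seed the family with 𝒞 together with ∅ and X: { ∅, {B}, {A,C}, {B,C}, X }.
Step 1 adds 1:
  {A}  = X∖{B,C}
  |family| = 6
Step 2. New:
  {A,B}  = {B} ∪ {A}
  |family| = 7
Step 3: 1 new —
  {C}  = X∖{A,B}
  |family| = 8
After Step 4 the family is unchanged; done.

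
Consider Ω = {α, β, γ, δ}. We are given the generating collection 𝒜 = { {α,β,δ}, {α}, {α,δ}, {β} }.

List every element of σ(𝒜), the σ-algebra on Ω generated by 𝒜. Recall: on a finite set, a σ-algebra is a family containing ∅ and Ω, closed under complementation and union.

Answer: σ(𝒜) = { {}, {α}, {β}, {γ}, {δ}, {α,β}, {α,γ}, {α,δ}, {β,γ}, {β,δ}, {γ,δ}, {α,β,γ}, {α,β,δ}, {α,γ,δ}, {β,γ,δ}, Ω }

Working:
Begin from { {}, {α}, {β}, {α,δ}, {α,β,δ}, Ω } (that is, 𝒜 plus ∅ and Ω).
Pass 1: +5 →
  {γ}  = ᶜ of {α,β,δ}
  {α,β}  = {β} ∪ {α}
  {β,γ}  = ᶜ of {α,δ}
  {α,γ,δ}  = ᶜ of {β}
  {β,γ,δ}  = ᶜ of {α}
Pass 2: 3 new —
  {α,γ}  = {γ} ∪ {α}
  {γ,δ}  = ᶜ of {α,β}
  {α,β,γ}  = {α,β} ∪ {γ}
Pass 3 adds 2:
  {δ}  = ᶜ of {α,β,γ}
  {β,δ}  = ᶜ of {α,γ}
Pass 4: already closed under ᶜ and ∪.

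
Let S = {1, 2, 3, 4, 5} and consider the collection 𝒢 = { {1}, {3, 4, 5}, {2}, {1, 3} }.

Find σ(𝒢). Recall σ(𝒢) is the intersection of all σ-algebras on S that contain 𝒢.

Begin from { {}, {1}, {2}, {1, 3}, {3, 4, 5}, S } (that is, 𝒢 plus ∅ and S).
Step 1: +5 →
  {1, 2}  = S∖{3, 4, 5}
  {1, 2, 3}  = {1, 3} ∪ {2}
  {2, 4, 5}  = S∖{1, 3}
  {1, 3, 4, 5}  = S∖{2}
  {2, 3, 4, 5}  = S∖{1}
  [11 total]
Step 2 (2 new):
  {4, 5}  = S∖{1, 2, 3}
  {1, 2, 4, 5}  = {1, 2} ∪ {2, 4, 5}
  [13 total]
Step 3: +2 →
  {3}  = S∖{1, 2, 4, 5}
  {1, 4, 5}  = {4, 5} ∪ {1}
  [15 total]
Step 4. New:
  {2, 3}  = S∖{1, 4, 5}
  [16 total]
Step 5: closed — nothing new.

σ(𝒢) = { {}, {1}, {2}, {3}, {1, 2}, {1, 3}, {2, 3}, {4, 5}, {1, 2, 3}, {1, 4, 5}, {2, 4, 5}, {3, 4, 5}, {1, 2, 4, 5}, {1, 3, 4, 5}, {2, 3, 4, 5}, S }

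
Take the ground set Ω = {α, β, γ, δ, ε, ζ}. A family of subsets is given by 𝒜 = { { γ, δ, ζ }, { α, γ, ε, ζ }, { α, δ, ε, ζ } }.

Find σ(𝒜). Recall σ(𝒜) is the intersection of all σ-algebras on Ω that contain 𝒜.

σ(𝒜) (32 sets): { ∅, { β }, { γ }, { δ }, { ζ }, { α, ε }, { β, γ }, { β, δ }, { β, ζ }, { γ, δ }, { γ, ζ }, { δ, ζ }, { α, β, ε }, { α, γ, ε }, { α, δ, ε }, { α, ε, ζ }, { β, γ, δ }, { β, γ, ζ }, { β, δ, ζ }, { γ, δ, ζ }, { α, β, γ, ε }, { α, β, δ, ε }, { α, β, ε, ζ }, { α, γ, δ, ε }, { α, γ, ε, ζ }, { α, δ, ε, ζ }, { β, γ, δ, ζ }, { α, β, γ, δ, ε }, { α, β, γ, ε, ζ }, { α, β, δ, ε, ζ }, { α, γ, δ, ε, ζ }, Ω }

Trace:
Initial family (5 sets): { ∅, { γ, δ, ζ }, { α, γ, ε, ζ }, { α, δ, ε, ζ }, Ω }.
Round 1 (4 new):
  { β, γ }  = { α, δ, ε, ζ }ᶜ
  { β, δ }  = { α, γ, ε, ζ }ᶜ
  { α, β, ε }  = { γ, δ, ζ }ᶜ
  { α, γ, δ, ε, ζ }  = { α, γ, ε, ζ } ∪ { α, δ, ε, ζ }
  [9 total]
Round 2 (7 new):
  { β }  = { α, γ, δ, ε, ζ }ᶜ
  { β, γ, δ }  = { β, γ } ∪ { β, δ }
  { α, β, γ, ε }  = { α, β, ε } ∪ { β, γ }
  { α, β, δ, ε }  = { α, β, ε } ∪ { β, δ }
  { β, γ, δ, ζ }  = { β, γ } ∪ { γ, δ, ζ }
  { α, β, γ, ε, ζ }  = { α, γ, ε, ζ } ∪ { α, β, ε }
  { α, β, δ, ε, ζ }  = { α, δ, ε, ζ } ∪ { α, β, ε }
  [16 total]
Round 3 adds 7:
  { γ }  = { α, β, δ, ε, ζ }ᶜ
  { δ }  = { α, β, γ, ε, ζ }ᶜ
  { α, ε }  = { β, γ, δ, ζ }ᶜ
  { γ, ζ }  = { α, β, δ, ε }ᶜ
  { δ, ζ }  = { α, β, γ, ε }ᶜ
  { α, ε, ζ }  = { β, γ, δ }ᶜ
  { α, β, γ, δ, ε }  = { α, β, ε } ∪ { β, γ, δ }
  [23 total]
Round 4 (7 new):
  { ζ }  = { α, β, γ, δ, ε }ᶜ
  { γ, δ }  = { γ } ∪ { δ }
  { α, γ, ε }  = { γ } ∪ { α, ε }
  { α, δ, ε }  = { α, ε } ∪ { δ }
  { β, γ, ζ }  = { β } ∪ { γ, ζ }
  { β, δ, ζ }  = { β } ∪ { δ, ζ }
  { α, β, ε, ζ }  = { β } ∪ { α, ε, ζ }
  [30 total]
Round 5: +2 →
  { β, ζ }  = { β } ∪ { ζ }
  { α, γ, δ, ε }  = { α, δ, ε } ∪ { γ, δ }
  [32 total]
Round 6: already closed under ᶜ and ∪.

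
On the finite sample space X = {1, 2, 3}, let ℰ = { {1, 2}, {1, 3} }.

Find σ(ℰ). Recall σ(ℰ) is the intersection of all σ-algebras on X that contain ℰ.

Initial family (4 sets): { ∅, {1, 2}, {1, 3}, X }.
Step 1: +2 →
  {2}  = ᶜ of {1, 3}
  {3}  = ᶜ of {1, 2}
  [6 total]
Step 2. New:
  {2, 3}  = {3} ∪ {2}
  [7 total]
Step 3. New:
  {1}  = ᶜ of {2, 3}
  [8 total]
Step 4: already closed under ᶜ and ∪.

σ(ℰ) = { ∅, {1}, {2}, {3}, {1, 2}, {1, 3}, {2, 3}, X }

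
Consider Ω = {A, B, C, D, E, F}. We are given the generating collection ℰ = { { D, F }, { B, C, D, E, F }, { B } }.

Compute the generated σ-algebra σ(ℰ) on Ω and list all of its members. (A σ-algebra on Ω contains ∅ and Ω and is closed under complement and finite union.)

σ(ℰ) = { {  }, { A }, { B }, { A, B }, { C, E }, { D, F }, { A, C, E }, { A, D, F }, { B, C, E }, { B, D, F }, { A, B, C, E }, { A, B, D, F }, { C, D, E, F }, { A, C, D, E, F }, { B, C, D, E, F }, Ω }

Trace:
Take S₀ = ℰ ∪ {∅, Ω} = { {  }, { B }, { D, F }, { B, C, D, E, F }, Ω }.
Iteration 1: 4 new —
  { A }  = { B, C, D, E, F }ᶜ
  { B, D, F }  = { B } ∪ { D, F }
  { A, B, C, E }  = { D, F }ᶜ
  { A, C, D, E, F }  = { B }ᶜ
  [9 total]
Iteration 2. New:
  { A, B }  = { B } ∪ { A }
  { A, C, E }  = { B, D, F }ᶜ
  { A, D, F }  = { D, F } ∪ { A }
  { A, B, D, F }  = { B, D, F } ∪ { A }
  [13 total]
Iteration 3: +3 →
  { C, E }  = { A, B, D, F }ᶜ
  { B, C, E }  = { A, D, F }ᶜ
  { C, D, E, F }  = { A, B }ᶜ
  [16 total]
Iteration 4: closed — nothing new.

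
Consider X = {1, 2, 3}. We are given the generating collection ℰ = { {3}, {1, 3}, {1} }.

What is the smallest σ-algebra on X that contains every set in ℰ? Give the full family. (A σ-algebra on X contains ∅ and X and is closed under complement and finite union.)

|σ(ℰ)| = 8.  σ(ℰ) = { {}, {1}, {2}, {3}, {1, 2}, {1, 3}, {2, 3}, X }

Check:
Initial family (5 sets): { {}, {1}, {3}, {1, 3}, X }.
Pass 1: +3 →
  {2}  = ᶜ of {1, 3}
  {1, 2}  = ᶜ of {3}
  {2, 3}  = ᶜ of {1}
  (now 8)
Pass 2: no new sets; the family is a σ-algebra.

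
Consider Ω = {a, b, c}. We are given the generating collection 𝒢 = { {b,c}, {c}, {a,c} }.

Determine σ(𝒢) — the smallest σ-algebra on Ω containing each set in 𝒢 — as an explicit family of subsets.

|σ(𝒢)| = 8.  σ(𝒢) = { {}, {a}, {b}, {c}, {a,b}, {a,c}, {b,c}, Ω }

Check:
Take S₀ = 𝒢 ∪ {∅, Ω} = { {}, {c}, {a,c}, {b,c}, Ω }.
Pass 1. New:
  {a}  = ᶜ of {b,c}
  {b}  = ᶜ of {a,c}
  {a,b}  = ᶜ of {c}
  |family| = 8
Pass 2 adds nothing — fixpoint reached.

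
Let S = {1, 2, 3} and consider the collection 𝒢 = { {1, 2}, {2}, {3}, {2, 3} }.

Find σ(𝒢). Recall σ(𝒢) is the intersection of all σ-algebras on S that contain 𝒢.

σ(𝒢) = { {}, {1}, {2}, {3}, {1, 2}, {1, 3}, {2, 3}, S }

Trace:
Seed the family with 𝒢 together with ∅ and S: { {}, {2}, {3}, {1, 2}, {2, 3}, S }.
Round 1. New:
  {1}  = ᶜ of {2, 3}
  {1, 3}  = ᶜ of {2}
  — 8 sets.
Round 2: no new sets; the family is a σ-algebra.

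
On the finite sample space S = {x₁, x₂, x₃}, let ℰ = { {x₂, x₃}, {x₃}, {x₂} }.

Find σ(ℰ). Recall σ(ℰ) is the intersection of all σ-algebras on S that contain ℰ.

Start: ℰ ∪ {∅, S} = { {}, {x₂}, {x₃}, {x₂, x₃}, S }.
Step 1. New:
  {x₁}  = ᶜ of {x₂, x₃}
  {x₁, x₂}  = ᶜ of {x₃}
  {x₁, x₃}  = ᶜ of {x₂}
  |family| = 8
After Step 2 the family is unchanged; done.

|σ(ℰ)| = 8.  σ(ℰ) = { {}, {x₁}, {x₂}, {x₃}, {x₁, x₂}, {x₁, x₃}, {x₂, x₃}, S }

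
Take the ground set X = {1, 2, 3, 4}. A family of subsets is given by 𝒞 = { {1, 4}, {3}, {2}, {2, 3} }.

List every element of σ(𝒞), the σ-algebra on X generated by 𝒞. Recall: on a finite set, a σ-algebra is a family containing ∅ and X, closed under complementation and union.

σ(𝒞) = { {}, {2}, {3}, {1, 4}, {2, 3}, {1, 2, 4}, {1, 3, 4}, X }

Working:
Initial family (6 sets): { {}, {2}, {3}, {1, 4}, {2, 3}, X }.
Pass 1 adds 2:
  {1, 2, 4}  = complement {3}
  {1, 3, 4}  = complement {2}
  (now 8)
Pass 2: no new sets; the family is a σ-algebra.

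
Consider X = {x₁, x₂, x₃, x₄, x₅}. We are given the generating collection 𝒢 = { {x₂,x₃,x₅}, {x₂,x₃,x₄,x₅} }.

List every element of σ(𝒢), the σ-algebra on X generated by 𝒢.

Take S₀ = 𝒢 ∪ {∅, X} = { ∅, {x₂,x₃,x₅}, {x₂,x₃,x₄,x₅}, X }.
Step 1 adds 2:
  {x₁}  = ᶜ of {x₂,x₃,x₄,x₅}
  {x₁,x₄}  = ᶜ of {x₂,x₃,x₅}
  |family| = 6
Step 2 (1 new):
  {x₁,x₂,x₃,x₅}  = {x₂,x₃,x₅} ∪ {x₁}
  |family| = 7
Step 3. New:
  {x₄}  = ᶜ of {x₁,x₂,x₃,x₅}
  |family| = 8
Step 4: closed — nothing new.

Therefore σ(𝒢) = { ∅, {x₁}, {x₄}, {x₁,x₄}, {x₂,x₃,x₅}, {x₁,x₂,x₃,x₅}, {x₂,x₃,x₄,x₅}, X } (|σ(𝒢)| = 8).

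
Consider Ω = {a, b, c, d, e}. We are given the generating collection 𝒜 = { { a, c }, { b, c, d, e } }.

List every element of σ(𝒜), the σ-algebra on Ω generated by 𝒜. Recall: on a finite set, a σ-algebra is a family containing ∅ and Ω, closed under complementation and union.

Begin from { {}, { a, c }, { b, c, d, e }, Ω } (that is, 𝒜 plus ∅ and Ω).
Round 1 (2 new):
  { a }  = Ω∖{ b, c, d, e }
  { b, d, e }  = Ω∖{ a, c }
  |family| = 6
Round 2 (1 new):
  { a, b, d, e }  = { b, d, e } ∪ { a }
  |family| = 7
Round 3: 1 new —
  { c }  = Ω∖{ a, b, d, e }
  |family| = 8
Round 4: no new sets; the family is a σ-algebra.

σ(𝒜) = { {}, { a }, { c }, { a, c }, { b, d, e }, { a, b, d, e }, { b, c, d, e }, Ω }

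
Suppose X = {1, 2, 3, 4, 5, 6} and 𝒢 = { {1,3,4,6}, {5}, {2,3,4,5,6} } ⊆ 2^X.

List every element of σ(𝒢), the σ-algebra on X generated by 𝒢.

Answer: σ(𝒢) = { ∅, {1}, {2}, {5}, {1,2}, {1,5}, {2,5}, {1,2,5}, {3,4,6}, {1,3,4,6}, {2,3,4,6}, {3,4,5,6}, {1,2,3,4,6}, {1,3,4,5,6}, {2,3,4,5,6}, X }

Check:
Start: 𝒢 ∪ {∅, X} = { ∅, {5}, {1,3,4,6}, {2,3,4,5,6}, X }.
Round 1 (4 new):
  {1}  = complement {2,3,4,5,6}
  {2,5}  = complement {1,3,4,6}
  {1,2,3,4,6}  = complement {5}
  {1,3,4,5,6}  = {1,3,4,6} ∪ {5}
  [9 total]
Round 2 (3 new):
  {2}  = complement {1,3,4,5,6}
  {1,5}  = {5} ∪ {1}
  {1,2,5}  = {2,5} ∪ {1}
  [12 total]
Round 3: 3 new —
  {1,2}  = {2} ∪ {1}
  {3,4,6}  = complement {1,2,5}
  {2,3,4,6}  = complement {1,5}
  [15 total]
Round 4: 1 new —
  {3,4,5,6}  = complement {1,2}
  [16 total]
After Round 5 the family is unchanged; done.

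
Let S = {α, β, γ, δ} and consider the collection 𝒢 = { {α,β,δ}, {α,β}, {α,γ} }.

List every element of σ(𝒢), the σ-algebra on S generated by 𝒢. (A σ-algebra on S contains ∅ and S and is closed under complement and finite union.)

Begin from { ∅, {α,β}, {α,γ}, {α,β,δ}, S } (that is, 𝒢 plus ∅ and S).
Step 1. New:
  {γ}  = {α,β,δ}ᶜ
  {β,δ}  = {α,γ}ᶜ
  {γ,δ}  = {α,β}ᶜ
  {α,β,γ}  = {α,β} ∪ {α,γ}
Step 2 adds 3:
  {δ}  = {α,β,γ}ᶜ
  {α,γ,δ}  = {γ,δ} ∪ {α,γ}
  {β,γ,δ}  = {γ,δ} ∪ {β,δ}
Step 3: +2 →
  {α}  = {β,γ,δ}ᶜ
  {β}  = {α,γ,δ}ᶜ
Step 4 (2 new):
  {α,δ}  = {δ} ∪ {α}
  {β,γ}  = {γ} ∪ {β}
Step 5: no new sets; the family is a σ-algebra.

σ(𝒢) = { ∅, {α}, {β}, {γ}, {δ}, {α,β}, {α,γ}, {α,δ}, {β,γ}, {β,δ}, {γ,δ}, {α,β,γ}, {α,β,δ}, {α,γ,δ}, {β,γ,δ}, S }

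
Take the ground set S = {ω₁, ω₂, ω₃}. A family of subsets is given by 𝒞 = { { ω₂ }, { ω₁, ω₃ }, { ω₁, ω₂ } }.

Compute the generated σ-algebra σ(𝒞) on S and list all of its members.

σ(𝒞) = { {}, { ω₁ }, { ω₂ }, { ω₃ }, { ω₁, ω₂ }, { ω₁, ω₃ }, { ω₂, ω₃ }, S }

Trace:
Seed the family with 𝒞 together with ∅ and S: { {}, { ω₂ }, { ω₁, ω₂ }, { ω₁, ω₃ }, S }.
Iteration 1: 1 new —
  { ω₃ }  = complement { ω₁, ω₂ }
Iteration 2: 1 new —
  { ω₂, ω₃ }  = { ω₃ } ∪ { ω₂ }
Iteration 3 adds 1:
  { ω₁ }  = complement { ω₂, ω₃ }
Iteration 4: no new sets; the family is a σ-algebra.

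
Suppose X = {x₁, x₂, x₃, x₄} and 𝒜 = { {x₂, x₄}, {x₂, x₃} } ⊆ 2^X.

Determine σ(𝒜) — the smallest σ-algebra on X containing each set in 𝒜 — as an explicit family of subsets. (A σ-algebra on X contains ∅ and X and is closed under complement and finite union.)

Answer: σ(𝒜) = { {}, {x₁}, {x₂}, {x₃}, {x₄}, {x₁, x₂}, {x₁, x₃}, {x₁, x₄}, {x₂, x₃}, {x₂, x₄}, {x₃, x₄}, {x₁, x₂, x₃}, {x₁, x₂, x₄}, {x₁, x₃, x₄}, {x₂, x₃, x₄}, X }

Working:
Seed the family with 𝒜 together with ∅ and X: { {}, {x₂, x₃}, {x₂, x₄}, X }.
Iteration 1 adds 3:
  {x₁, x₃}  = {x₂, x₄}ᶜ
  {x₁, x₄}  = {x₂, x₃}ᶜ
  {x₂, x₃, x₄}  = {x₂, x₄} ∪ {x₂, x₃}
Iteration 2 adds 4:
  {x₁}  = {x₂, x₃, x₄}ᶜ
  {x₁, x₂, x₃}  = {x₂, x₃} ∪ {x₁, x₃}
  {x₁, x₂, x₄}  = {x₁, x₄} ∪ {x₂, x₄}
  {x₁, x₃, x₄}  = {x₁, x₄} ∪ {x₁, x₃}
Iteration 3: +3 →
  {x₂}  = {x₁, x₃, x₄}ᶜ
  {x₃}  = {x₁, x₂, x₄}ᶜ
  {x₄}  = {x₁, x₂, x₃}ᶜ
Iteration 4: 2 new —
  {x₁, x₂}  = {x₂} ∪ {x₁}
  {x₃, x₄}  = {x₃} ∪ {x₄}
Iteration 5: already closed under ᶜ and ∪.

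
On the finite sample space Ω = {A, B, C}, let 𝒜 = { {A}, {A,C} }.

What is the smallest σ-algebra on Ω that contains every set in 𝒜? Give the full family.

Answer: σ(𝒜) = { ∅, {A}, {B}, {C}, {A,B}, {A,C}, {B,C}, Ω }

Check:
Seed the family with 𝒜 together with ∅ and Ω: { ∅, {A}, {A,C}, Ω }.
Round 1. New:
  {B}  = ᶜ of {A,C}
  {B,C}  = ᶜ of {A}
  — 6 sets.
Round 2: 1 new —
  {A,B}  = {B} ∪ {A}
  — 7 sets.
Round 3: +1 →
  {C}  = ᶜ of {A,B}
  — 8 sets.
Round 4: no new sets; the family is a σ-algebra.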